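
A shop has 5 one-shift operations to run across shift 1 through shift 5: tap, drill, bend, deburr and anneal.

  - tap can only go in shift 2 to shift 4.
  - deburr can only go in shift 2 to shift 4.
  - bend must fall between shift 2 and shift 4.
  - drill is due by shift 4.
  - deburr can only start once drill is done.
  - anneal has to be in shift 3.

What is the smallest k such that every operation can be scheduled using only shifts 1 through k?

The precedence chain requires at least 2 distinct shifts.
anneal can't be placed before shift 3, so the schedule must run through at least shift 3.
3 works (last occupied shift: shift 3): for example deburr=shift 2, bend=shift 2, anneal=shift 3, tap=shift 2, drill=shift 1.

3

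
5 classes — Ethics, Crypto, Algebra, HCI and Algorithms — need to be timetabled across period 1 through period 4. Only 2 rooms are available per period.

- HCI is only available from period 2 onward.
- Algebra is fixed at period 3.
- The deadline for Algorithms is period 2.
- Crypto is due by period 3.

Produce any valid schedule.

Ethics -> period 2, Algorithms -> period 1, HCI -> period 2, Algebra -> period 3, Crypto -> period 1

Checking: Algebra=period 3 in [period 3,period 3]; Crypto=period 1 in [period 1,period 3]; Algorithms=period 1 in [period 1,period 2]; HCI=period 2 in [period 2,period 4]; max 2 per period (cap 2).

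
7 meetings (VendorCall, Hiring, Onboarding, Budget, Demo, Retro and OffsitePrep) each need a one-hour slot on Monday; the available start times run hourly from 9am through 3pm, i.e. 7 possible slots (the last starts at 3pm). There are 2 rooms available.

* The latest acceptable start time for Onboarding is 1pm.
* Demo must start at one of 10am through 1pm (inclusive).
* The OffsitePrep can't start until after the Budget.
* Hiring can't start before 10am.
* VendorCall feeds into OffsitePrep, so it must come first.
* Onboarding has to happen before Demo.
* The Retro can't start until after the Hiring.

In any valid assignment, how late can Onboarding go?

12pm

Onboarding's own window allows nothing later than 1pm; downstream work caps Onboarding at 12pm.
Onboarding at 12pm is achievable: VendorCall -> 9am, Onboarding -> 12pm, Retro -> 11am, Budget -> 9am, Hiring -> 10am, OffsitePrep -> 10am, Demo -> 1pm.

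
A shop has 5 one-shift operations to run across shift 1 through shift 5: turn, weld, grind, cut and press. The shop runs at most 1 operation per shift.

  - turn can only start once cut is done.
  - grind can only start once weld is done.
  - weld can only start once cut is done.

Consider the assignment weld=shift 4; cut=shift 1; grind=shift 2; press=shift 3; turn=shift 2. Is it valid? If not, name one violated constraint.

weld can only start once cut is done — holds.
The shop runs at most 1 operation per shift — violated.
grind can only start once weld is done — violated.
turn can only start once cut is done — holds.

No. The shop runs at most 1 operation per shift is not satisfied.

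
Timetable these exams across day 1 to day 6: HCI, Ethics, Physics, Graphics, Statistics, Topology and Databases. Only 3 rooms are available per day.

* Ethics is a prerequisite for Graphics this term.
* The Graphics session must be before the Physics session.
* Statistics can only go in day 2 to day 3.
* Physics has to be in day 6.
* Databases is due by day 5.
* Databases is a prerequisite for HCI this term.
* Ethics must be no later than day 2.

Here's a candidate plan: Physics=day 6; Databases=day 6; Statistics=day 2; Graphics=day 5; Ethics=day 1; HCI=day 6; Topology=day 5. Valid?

No. Databases is due by day 5 is not satisfied.

Ethics is a prerequisite for Graphics this term — holds.
Only 3 rooms are available per day — holds.
Statistics can only go in day 2 to day 3 — holds.
Ethics must be no later than day 2 — holds.
The Graphics session must be before the Physics session — holds.
Databases is due by day 5 — violated.
Databases is a prerequisite for HCI this term — violated.
Physics has to be in day 6 — holds.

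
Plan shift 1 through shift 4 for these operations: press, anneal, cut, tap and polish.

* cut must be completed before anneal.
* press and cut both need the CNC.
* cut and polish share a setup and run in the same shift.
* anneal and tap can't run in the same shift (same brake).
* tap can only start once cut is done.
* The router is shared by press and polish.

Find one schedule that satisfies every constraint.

press -> shift 2; polish -> shift 1; tap -> shift 3; anneal -> shift 2; cut -> shift 1

Checking: cut(shift 1) before anneal(shift 2); cut(shift 1) before tap(shift 3); press(shift 2) != polish(shift 1); anneal(shift 2) != tap(shift 3); press(shift 2) != cut(shift 1); cut = polish = shift 1.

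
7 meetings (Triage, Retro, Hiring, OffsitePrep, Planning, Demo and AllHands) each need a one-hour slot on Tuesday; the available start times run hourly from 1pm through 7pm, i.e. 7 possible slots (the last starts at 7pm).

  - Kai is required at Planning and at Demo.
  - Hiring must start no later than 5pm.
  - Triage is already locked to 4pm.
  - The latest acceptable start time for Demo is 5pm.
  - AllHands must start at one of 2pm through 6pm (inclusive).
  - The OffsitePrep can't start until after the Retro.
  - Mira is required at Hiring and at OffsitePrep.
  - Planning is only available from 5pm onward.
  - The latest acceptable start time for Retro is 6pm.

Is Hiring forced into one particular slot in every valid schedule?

No

Hiring can be 1pm (e.g. OffsitePrep in 2pm; Planning in 5pm; AllHands in 2pm; Retro in 1pm; Demo in 1pm; Triage in 4pm; Hiring in 1pm) or 2pm (e.g. Planning=5pm, OffsitePrep=3pm, Triage=4pm, Hiring=2pm, AllHands=2pm, Demo=1pm, Retro=1pm).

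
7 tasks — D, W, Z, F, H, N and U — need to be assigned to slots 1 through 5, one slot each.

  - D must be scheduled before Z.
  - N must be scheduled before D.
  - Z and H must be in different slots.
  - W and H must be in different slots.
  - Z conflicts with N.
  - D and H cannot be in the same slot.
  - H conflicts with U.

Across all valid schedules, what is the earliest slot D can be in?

2

Precedence pushes D to at least 2; downstream work caps D at 4.
D at 2 is achievable: N in 1, D in 2, Z in 3, U in 1, W in 1, H in 4, F in 1.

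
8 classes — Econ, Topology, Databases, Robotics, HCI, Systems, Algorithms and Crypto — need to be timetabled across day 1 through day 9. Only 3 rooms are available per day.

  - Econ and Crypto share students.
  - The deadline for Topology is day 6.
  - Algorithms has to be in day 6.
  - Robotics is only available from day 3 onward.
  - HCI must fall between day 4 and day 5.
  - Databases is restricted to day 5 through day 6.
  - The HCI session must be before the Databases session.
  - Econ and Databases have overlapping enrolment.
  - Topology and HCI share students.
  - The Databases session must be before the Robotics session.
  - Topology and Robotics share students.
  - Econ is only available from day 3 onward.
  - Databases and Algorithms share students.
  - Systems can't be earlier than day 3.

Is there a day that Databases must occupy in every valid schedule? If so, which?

Databases's window is day 5–day 6.
Algorithms is fixed at day 6, and Databases can't share a day with Algorithms.
So Databases must be day 5.

day 5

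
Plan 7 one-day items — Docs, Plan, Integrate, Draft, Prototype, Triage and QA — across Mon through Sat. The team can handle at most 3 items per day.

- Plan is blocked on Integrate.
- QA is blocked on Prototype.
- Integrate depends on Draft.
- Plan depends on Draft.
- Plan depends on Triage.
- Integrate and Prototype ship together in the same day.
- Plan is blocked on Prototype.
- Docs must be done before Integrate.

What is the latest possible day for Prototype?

Prototype must be in the same day as Integrate, which can't be before Tue, so Prototype is at least Tue; downstream work caps Prototype at Fri.
Prototype at Fri is achievable: QA in Sat; Draft in Mon; Integrate in Fri; Docs in Mon; Triage in Mon; Prototype in Fri; Plan in Sat.

Fri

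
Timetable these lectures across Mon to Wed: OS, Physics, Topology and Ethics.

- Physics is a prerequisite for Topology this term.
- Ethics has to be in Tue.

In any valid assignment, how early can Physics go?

Mon

Downstream work caps Physics at Tue.
Physics at Mon is achievable: Physics in Mon; Ethics in Tue; OS in Mon; Topology in Tue.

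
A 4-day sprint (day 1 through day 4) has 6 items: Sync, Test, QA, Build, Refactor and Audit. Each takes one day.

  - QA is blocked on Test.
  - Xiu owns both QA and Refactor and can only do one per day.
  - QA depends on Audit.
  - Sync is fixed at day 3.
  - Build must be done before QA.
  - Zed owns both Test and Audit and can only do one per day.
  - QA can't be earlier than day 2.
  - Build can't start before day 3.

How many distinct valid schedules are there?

Splitting on Test: it can be day 1 (6), day 2 (6), day 3 (6). Listing each branch's schedules as (Sync, QA, Build, Refactor, Audit) by day number:
Test=day 1: (3,4,3,1,2) (3,4,3,1,3) (3,4,3,2,2) (3,4,3,2,3) (3,4,3,3,2) (3,4,3,3,3) — 6.
Test=day 2: (3,4,3,1,1) (3,4,3,1,3) (3,4,3,2,1) (3,4,3,2,3) (3,4,3,3,1) (3,4,3,3,3) — 6.
Test=day 3: (3,4,3,1,1) (3,4,3,1,2) (3,4,3,2,1) (3,4,3,2,2) (3,4,3,3,1) (3,4,3,3,2) — 6.
Summing: 6 + 6 + 6 = 18.

18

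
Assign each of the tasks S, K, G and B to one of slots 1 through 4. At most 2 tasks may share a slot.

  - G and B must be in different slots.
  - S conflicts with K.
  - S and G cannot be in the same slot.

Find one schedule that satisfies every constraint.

K=2; S=1; B=1; G=2

Checking: S(1) != K(2); S(1) != G(2); G(2) != B(1); max 2 per slot (cap 2).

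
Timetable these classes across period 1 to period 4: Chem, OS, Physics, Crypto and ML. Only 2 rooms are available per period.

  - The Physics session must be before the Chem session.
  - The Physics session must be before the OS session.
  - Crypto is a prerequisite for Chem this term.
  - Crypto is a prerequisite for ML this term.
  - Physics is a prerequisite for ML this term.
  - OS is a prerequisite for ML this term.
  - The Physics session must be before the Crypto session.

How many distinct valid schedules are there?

9

Splitting on Chem: it can be period 3 (3), period 4 (6). Listing each branch's schedules as (OS, Physics, Crypto, ML) by period number:
Chem=period 3: (2,1,2,3) (2,1,2,4) (3,1,2,4) — 3.
Chem=period 4: (2,1,2,3) (2,1,2,4) (2,1,3,4) (3,1,2,4) (3,1,3,4) (3,2,3,4) — 6.
Summing: 3 + 6 = 9.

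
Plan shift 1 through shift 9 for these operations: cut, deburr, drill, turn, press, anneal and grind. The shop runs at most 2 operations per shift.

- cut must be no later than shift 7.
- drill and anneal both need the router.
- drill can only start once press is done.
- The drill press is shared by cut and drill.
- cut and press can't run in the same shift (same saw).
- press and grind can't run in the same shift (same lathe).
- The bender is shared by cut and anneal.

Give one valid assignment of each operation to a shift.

deburr -> shift 1; grind -> shift 3; drill -> shift 3; cut -> shift 1; turn -> shift 2; press -> shift 2; anneal -> shift 4

Checking: press(shift 2) before drill(shift 3); drill(shift 3) != anneal(shift 4); cut(shift 1) != press(shift 2); cut(shift 1) != anneal(shift 4); cut(shift 1) != drill(shift 3); press(shift 2) != grind(shift 3); cut=shift 1 in [shift 1,shift 7]; max 2 per shift (cap 2).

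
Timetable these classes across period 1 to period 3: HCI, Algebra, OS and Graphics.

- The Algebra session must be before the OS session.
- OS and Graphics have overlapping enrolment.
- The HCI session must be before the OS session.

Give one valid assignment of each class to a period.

HCI=period 1, Algebra=period 1, OS=period 2, Graphics=period 1

Checking: HCI(period 1) before OS(period 2); Algebra(period 1) before OS(period 2); OS(period 2) != Graphics(period 1).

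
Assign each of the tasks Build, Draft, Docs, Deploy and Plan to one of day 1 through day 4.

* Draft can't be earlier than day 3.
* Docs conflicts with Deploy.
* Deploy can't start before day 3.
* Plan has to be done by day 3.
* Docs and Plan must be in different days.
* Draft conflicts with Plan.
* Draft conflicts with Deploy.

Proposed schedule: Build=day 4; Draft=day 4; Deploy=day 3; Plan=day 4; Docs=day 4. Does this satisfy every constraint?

Draft conflicts with Plan — violated.
Draft conflicts with Deploy — holds.
Docs conflicts with Deploy — holds.
Deploy can't start before day 3 — holds.
Draft can't be earlier than day 3 — holds.
Docs and Plan must be in different days — violated.
Plan has to be done by day 3 — violated.

No — it violates: Draft conflicts with Plan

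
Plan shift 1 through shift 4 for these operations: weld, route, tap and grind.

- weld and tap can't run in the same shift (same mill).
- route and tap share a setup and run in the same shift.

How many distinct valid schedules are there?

Splitting on weld: it can be shift 1 (12), shift 2 (12), shift 3 (12), shift 4 (12). Listing each branch's schedules as (route, tap, grind) by shift number:
weld=shift 1: (2,2,1) (2,2,2) (2,2,3) (2,2,4) (3,3,1) (3,3,2) (3,3,3) (3,3,4) (4,4,1) (4,4,2) (4,4,3) (4,4,4) — 12.
weld=shift 2: (1,1,1) (1,1,2) (1,1,3) (1,1,4) (3,3,1) (3,3,2) (3,3,3) (3,3,4) (4,4,1) (4,4,2) (4,4,3) (4,4,4) — 12.
weld=shift 3: (1,1,1) (1,1,2) (1,1,3) (1,1,4) (2,2,1) (2,2,2) (2,2,3) (2,2,4) (4,4,1) (4,4,2) (4,4,3) (4,4,4) — 12.
weld=shift 4: (1,1,1) (1,1,2) (1,1,3) (1,1,4) (2,2,1) (2,2,2) (2,2,3) (2,2,4) (3,3,1) (3,3,2) (3,3,3) (3,3,4) — 12.
Summing: 12 + 12 + 12 + 12 = 48.

48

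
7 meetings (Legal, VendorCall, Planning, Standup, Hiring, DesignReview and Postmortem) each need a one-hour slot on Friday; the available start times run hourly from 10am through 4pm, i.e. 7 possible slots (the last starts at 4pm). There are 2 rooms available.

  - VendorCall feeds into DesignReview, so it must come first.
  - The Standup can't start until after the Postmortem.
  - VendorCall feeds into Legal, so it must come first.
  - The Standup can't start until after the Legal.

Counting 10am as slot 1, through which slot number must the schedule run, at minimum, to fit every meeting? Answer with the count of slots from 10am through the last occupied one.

4

The precedence chain requires at least 3 distinct slots.
With at most 2 per slot and 7 meetings, at least 4 slots are needed.
4 works (last occupied slot: 1pm): for example Hiring=1pm, Legal=11am, VendorCall=10am, Planning=12pm, Postmortem=10am, Standup=12pm, DesignReview=11am.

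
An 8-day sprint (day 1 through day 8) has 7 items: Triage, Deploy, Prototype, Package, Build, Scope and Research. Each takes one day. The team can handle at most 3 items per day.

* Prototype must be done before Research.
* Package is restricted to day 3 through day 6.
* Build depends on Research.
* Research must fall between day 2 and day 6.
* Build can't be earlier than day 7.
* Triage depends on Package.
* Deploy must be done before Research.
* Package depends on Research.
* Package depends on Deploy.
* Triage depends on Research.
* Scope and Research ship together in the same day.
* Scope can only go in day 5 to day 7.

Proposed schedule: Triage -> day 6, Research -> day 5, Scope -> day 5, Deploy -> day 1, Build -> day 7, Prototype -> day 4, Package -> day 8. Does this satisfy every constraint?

Research must fall between day 2 and day 6 — holds.
Scope can only go in day 5 to day 7 — holds.
Deploy must be done before Research — holds.
Scope and Research ship together in the same day — holds.
Prototype must be done before Research — holds.
Package depends on Deploy — holds.
Build depends on Research — holds.
Triage depends on Research — holds.
Triage depends on Package — violated.
The team can handle at most 3 items per day — holds.
Package is restricted to day 3 through day 6 — violated.
Build can't be earlier than day 7 — holds.
Package depends on Research — holds.

Invalid. Triage depends on Package.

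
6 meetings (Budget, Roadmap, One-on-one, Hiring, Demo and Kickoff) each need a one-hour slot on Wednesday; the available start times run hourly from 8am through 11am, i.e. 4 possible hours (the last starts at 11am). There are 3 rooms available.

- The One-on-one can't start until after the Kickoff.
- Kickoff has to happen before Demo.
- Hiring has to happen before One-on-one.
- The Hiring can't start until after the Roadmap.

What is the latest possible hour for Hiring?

10am

Precedence pushes Hiring to at least 9am; downstream work caps Hiring at 10am.
Hiring at 10am is achievable: One-on-one in 11am; Hiring in 10am; Budget in 8am; Roadmap in 8am; Demo in 9am; Kickoff in 8am.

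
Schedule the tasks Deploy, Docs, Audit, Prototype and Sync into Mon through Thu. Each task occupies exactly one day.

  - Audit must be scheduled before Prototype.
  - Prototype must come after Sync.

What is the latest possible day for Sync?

Downstream work caps Sync at Wed.
Sync at Wed is achievable: Docs -> Mon, Sync -> Wed, Prototype -> Thu, Audit -> Mon, Deploy -> Mon.

Wed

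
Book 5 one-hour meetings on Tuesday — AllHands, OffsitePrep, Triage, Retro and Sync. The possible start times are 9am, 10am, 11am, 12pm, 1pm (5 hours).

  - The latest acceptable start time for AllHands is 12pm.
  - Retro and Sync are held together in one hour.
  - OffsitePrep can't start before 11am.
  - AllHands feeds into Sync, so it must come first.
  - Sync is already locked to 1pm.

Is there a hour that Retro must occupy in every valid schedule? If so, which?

Retro must be in the same hour as Sync, which can't be before 1pm, so Retro is at least 1pm.
So Retro is pinned to 1pm.

1pm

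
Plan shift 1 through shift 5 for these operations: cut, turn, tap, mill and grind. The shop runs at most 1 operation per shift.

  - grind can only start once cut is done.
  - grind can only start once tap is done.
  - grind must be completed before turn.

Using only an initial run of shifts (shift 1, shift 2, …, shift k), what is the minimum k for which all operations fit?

The precedence chain requires at least 3 distinct shifts.
With at most 1 per shift and 5 operations, at least 5 shifts are needed.
5 works (last occupied shift: shift 5): for example tap -> shift 2, mill -> shift 5, cut -> shift 1, turn -> shift 4, grind -> shift 3.

5 shifts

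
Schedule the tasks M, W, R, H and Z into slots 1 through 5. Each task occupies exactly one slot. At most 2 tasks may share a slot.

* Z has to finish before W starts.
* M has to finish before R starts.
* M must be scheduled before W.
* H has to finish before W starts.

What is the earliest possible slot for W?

3

Precedence pushes W to at least 2.
W at 3 is achievable: H in 1, Z in 2, M in 1, W in 3, R in 2.
Nothing earlier works — the capacity limit rule out every slot before 3.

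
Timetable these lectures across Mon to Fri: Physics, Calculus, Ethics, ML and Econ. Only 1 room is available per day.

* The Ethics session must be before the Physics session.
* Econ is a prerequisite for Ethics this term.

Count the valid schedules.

20

Splitting on Physics: it can be Wed (2), Thu (6), Fri (12). Listing each branch's schedules as (Calculus, Ethics, ML, Econ):
Physics=Wed: (Thu,Tue,Fri,Mon) (Fri,Tue,Thu,Mon) — 2.
Physics=Thu: (Mon,Wed,Fri,Tue) (Tue,Wed,Fri,Mon) (Wed,Tue,Fri,Mon) (Fri,Tue,Wed,Mon) (Fri,Wed,Mon,Tue) (Fri,Wed,Tue,Mon) — 6.
Physics=Fri: (Mon,Wed,Thu,Tue) (Mon,Thu,Tue,Wed) (Mon,Thu,Wed,Tue) (Tue,Wed,Thu,Mon) (Tue,Thu,Mon,Wed) (Tue,Thu,Wed,Mon) (Wed,Tue,Thu,Mon) (Wed,Thu,Mon,Tue) (Wed,Thu,Tue,Mon) (Thu,Tue,Wed,Mon) (Thu,Wed,Mon,Tue) (Thu,Wed,Tue,Mon) — 12.
Summing: 2 + 6 + 12 = 20.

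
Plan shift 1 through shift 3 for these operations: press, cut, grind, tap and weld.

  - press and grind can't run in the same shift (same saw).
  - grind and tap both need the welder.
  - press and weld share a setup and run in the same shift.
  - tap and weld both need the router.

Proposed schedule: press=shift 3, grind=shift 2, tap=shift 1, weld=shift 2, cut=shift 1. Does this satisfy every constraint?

press and grind can't run in the same shift (same saw) — holds.
tap and weld both need the router — holds.
grind and tap both need the welder — holds.
press and weld share a setup and run in the same shift — violated.

Invalid. press and weld share a setup and run in the same shift.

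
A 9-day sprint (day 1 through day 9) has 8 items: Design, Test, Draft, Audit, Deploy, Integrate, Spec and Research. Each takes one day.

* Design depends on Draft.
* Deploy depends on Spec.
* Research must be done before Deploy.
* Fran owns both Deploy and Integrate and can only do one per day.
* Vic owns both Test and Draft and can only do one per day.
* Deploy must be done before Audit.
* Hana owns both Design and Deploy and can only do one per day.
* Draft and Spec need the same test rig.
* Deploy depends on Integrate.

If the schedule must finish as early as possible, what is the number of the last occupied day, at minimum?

The precedence chain requires at least 3 distinct days.
3 works (last occupied day: day 3): for example Draft=day 2; Spec=day 1; Integrate=day 1; Design=day 3; Audit=day 3; Deploy=day 2; Research=day 1; Test=day 1.

day 3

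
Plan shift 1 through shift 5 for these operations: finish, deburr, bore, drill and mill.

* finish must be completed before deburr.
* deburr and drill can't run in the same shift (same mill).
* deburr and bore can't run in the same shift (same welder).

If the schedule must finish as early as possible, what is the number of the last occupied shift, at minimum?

2

The precedence chain requires at least 2 distinct shifts.
2 works (last occupied shift: shift 2): for example mill -> shift 1; deburr -> shift 2; drill -> shift 1; bore -> shift 1; finish -> shift 1.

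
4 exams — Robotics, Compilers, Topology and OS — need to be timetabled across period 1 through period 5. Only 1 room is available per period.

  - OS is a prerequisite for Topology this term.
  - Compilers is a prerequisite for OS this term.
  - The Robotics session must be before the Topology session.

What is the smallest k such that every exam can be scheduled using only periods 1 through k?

The precedence chain requires at least 3 distinct periods.
With at most 1 per period and 4 exams, at least 4 periods are needed.
4 works (last occupied period: period 4): for example OS -> period 2; Compilers -> period 1; Topology -> period 4; Robotics -> period 3.

4 periods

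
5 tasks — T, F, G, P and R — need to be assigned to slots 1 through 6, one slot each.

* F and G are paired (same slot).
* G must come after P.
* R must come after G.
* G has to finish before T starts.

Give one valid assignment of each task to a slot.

T -> 3, F -> 2, G -> 2, R -> 3, P -> 1

Checking: G(2) before T(3); G(2) before R(3); P(1) before G(2); F = G = 2.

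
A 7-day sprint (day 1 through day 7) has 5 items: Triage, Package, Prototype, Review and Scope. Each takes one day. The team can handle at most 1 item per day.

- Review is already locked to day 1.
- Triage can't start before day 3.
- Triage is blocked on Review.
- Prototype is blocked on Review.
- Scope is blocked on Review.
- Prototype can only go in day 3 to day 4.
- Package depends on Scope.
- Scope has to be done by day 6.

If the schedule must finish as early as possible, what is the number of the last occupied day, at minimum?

day 5

The precedence chain requires at least 3 distinct days.
With at most 1 per day and 5 work items, at least 5 days are needed.
5 works (last occupied day: day 5): for example Triage=day 4; Review=day 1; Prototype=day 3; Package=day 5; Scope=day 2.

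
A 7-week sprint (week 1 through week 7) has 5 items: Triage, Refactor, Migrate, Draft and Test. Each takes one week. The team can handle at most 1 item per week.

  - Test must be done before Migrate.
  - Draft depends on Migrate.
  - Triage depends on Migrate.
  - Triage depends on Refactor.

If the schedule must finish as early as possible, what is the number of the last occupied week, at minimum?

The precedence chain requires at least 3 distinct weeks.
With at most 1 per week and 5 tasks, at least 5 weeks are needed.
5 works (last occupied week: week 5): for example Draft=week 5; Test=week 1; Refactor=week 3; Triage=week 4; Migrate=week 2.

week 5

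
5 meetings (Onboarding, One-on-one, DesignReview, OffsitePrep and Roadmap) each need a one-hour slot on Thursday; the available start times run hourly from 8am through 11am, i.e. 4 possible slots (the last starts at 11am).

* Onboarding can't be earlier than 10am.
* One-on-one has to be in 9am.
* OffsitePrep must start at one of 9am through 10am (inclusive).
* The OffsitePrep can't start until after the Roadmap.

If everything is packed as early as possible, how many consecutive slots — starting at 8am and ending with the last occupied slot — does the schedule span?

The precedence chain requires at least 2 distinct slots.
Onboarding can't be placed before 10am — that is slot 3 counting from 8am — so the schedule must run through at least 3 slots.
3 works (last occupied slot: 10am): for example Onboarding=10am, One-on-one=9am, OffsitePrep=9am, DesignReview=8am, Roadmap=8am.

3 slots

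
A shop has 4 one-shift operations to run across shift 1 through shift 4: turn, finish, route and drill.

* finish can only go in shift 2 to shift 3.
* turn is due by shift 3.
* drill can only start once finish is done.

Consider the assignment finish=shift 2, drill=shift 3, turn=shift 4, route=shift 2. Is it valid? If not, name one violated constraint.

drill can only start once finish is done — holds.
turn is due by shift 3 — violated.
finish can only go in shift 2 to shift 3 — holds.

No. turn is due by shift 3 is not satisfied.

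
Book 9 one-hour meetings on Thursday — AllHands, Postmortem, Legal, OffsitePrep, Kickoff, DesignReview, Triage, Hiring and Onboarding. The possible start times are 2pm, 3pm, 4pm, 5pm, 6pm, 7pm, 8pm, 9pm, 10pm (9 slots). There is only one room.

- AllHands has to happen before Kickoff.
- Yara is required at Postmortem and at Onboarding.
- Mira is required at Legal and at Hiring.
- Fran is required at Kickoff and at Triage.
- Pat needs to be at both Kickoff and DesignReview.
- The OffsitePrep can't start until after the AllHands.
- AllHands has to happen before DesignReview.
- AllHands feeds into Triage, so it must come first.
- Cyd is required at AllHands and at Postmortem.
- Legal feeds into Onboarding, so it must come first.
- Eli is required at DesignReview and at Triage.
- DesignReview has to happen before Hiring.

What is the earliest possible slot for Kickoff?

Precedence pushes Kickoff to at least 3pm.
Kickoff at 3pm is achievable: Kickoff -> 3pm, Triage -> 7pm, Legal -> 5pm, AllHands -> 2pm, Postmortem -> 10pm, Onboarding -> 9pm, Hiring -> 8pm, DesignReview -> 4pm, OffsitePrep -> 6pm.

3pm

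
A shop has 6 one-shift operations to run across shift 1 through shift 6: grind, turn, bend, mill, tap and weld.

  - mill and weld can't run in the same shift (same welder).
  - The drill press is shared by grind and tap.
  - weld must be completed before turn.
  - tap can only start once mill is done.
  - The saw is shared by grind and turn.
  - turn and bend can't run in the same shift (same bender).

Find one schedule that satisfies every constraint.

weld=shift 1; mill=shift 2; bend=shift 1; tap=shift 3; turn=shift 2; grind=shift 1

Checking: weld(shift 1) before turn(shift 2); mill(shift 2) before tap(shift 3); turn(shift 2) != bend(shift 1); grind(shift 1) != tap(shift 3); grind(shift 1) != turn(shift 2); mill(shift 2) != weld(shift 1).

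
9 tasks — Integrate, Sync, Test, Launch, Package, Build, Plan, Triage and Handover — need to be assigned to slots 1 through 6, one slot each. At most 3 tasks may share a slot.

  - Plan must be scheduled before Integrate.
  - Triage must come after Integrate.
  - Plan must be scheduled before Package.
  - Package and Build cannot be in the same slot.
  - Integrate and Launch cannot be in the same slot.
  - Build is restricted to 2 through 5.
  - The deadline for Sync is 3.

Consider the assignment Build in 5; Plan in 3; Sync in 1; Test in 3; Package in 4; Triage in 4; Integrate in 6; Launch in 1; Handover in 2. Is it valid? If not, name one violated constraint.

No. Triage must come after Integrate is not satisfied.

The deadline for Sync is 3 — holds.
Plan must be scheduled before Package — holds.
Package and Build cannot be in the same slot — holds.
Plan must be scheduled before Integrate — holds.
Integrate and Launch cannot be in the same slot — holds.
Triage must come after Integrate — violated.
Build is restricted to 2 through 5 — holds.
At most 3 tasks may share a slot — holds.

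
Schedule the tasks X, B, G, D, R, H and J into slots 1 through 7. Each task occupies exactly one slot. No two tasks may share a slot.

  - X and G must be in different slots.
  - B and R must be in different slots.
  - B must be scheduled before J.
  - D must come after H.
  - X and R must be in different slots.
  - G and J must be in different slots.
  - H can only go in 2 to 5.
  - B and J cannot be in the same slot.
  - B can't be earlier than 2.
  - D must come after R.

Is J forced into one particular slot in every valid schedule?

J can be 3 (e.g. H=4, B=2, R=1, X=6, G=7, D=5, J=3) or 4 (e.g. H in 2, G in 7, J in 4, X in 6, B in 3, D in 5, R in 1).

No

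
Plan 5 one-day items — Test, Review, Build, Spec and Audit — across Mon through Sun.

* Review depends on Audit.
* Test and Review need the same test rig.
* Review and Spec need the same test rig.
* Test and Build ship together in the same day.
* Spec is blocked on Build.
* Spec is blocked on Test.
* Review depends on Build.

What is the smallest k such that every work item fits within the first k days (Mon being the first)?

3

The precedence chain requires at least 2 distinct days.
Could 2 days be enough, i.e. nothing placed later than Tue? No: Spec must come after Build (at Mon or later) → {Tue}; Review must come after Audit (at Mon or later) → {Tue}; Spec can't share with Review (Tue) → nothing is left.
So 2 days is not enough.
3 works (last occupied day: Wed): for example Audit=Mon; Spec=Wed; Review=Tue; Test=Mon; Build=Mon.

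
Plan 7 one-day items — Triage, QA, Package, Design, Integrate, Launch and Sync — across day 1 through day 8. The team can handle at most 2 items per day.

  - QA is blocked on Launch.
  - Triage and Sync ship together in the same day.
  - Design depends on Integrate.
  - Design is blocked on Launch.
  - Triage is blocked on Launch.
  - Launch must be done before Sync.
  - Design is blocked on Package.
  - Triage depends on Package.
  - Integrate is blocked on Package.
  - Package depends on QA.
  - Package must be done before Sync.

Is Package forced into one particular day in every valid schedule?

No

Package can be day 3 (e.g. QA=day 2, Integrate=day 4, Sync=day 6, Package=day 3, Design=day 5, Triage=day 6, Launch=day 1) or day 4 (e.g. Sync in day 7, Launch in day 1, Triage in day 7, QA in day 2, Integrate in day 5, Package in day 4, Design in day 6).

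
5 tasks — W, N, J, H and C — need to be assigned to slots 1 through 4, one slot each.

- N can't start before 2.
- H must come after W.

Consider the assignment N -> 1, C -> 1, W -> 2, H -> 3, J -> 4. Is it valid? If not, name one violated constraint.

N can't start before 2 — violated.
H must come after W — holds.

No — it violates: N can't start before 2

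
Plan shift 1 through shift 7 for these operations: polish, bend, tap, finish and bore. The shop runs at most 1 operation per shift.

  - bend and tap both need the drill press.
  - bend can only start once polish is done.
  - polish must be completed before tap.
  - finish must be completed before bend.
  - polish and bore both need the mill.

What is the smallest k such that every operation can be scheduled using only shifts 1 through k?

5 shifts

The precedence chain requires at least 2 distinct shifts.
With at most 1 per shift and 5 operations, at least 5 shifts are needed.
5 works (last occupied shift: shift 5): for example bend -> shift 3; tap -> shift 4; polish -> shift 1; finish -> shift 2; bore -> shift 5.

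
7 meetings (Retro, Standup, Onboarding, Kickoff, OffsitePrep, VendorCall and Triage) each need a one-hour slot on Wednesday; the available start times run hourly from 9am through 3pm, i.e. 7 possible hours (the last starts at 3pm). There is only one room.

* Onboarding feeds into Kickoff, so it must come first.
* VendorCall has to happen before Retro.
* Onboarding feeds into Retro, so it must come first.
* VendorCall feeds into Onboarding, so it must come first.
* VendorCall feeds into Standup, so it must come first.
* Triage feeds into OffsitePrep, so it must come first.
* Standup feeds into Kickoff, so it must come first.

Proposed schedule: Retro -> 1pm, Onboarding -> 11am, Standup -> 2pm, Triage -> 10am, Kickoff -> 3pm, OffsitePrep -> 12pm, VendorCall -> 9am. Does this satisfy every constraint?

Valid

VendorCall has to happen before Retro — holds.
VendorCall feeds into Standup, so it must come first — holds.
Onboarding feeds into Retro, so it must come first — holds.
There is only one room — holds.
VendorCall feeds into Onboarding, so it must come first — holds.
Onboarding feeds into Kickoff, so it must come first — holds.
Standup feeds into Kickoff, so it must come first — holds.
Triage feeds into OffsitePrep, so it must come first — holds.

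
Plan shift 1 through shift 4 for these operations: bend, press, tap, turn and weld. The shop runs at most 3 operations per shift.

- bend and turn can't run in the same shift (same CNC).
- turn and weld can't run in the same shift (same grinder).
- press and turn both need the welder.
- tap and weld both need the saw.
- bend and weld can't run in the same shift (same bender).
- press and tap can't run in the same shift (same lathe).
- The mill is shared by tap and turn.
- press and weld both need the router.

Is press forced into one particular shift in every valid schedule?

No

press can be shift 1 (e.g. tap -> shift 2, press -> shift 1, bend -> shift 1, weld -> shift 4, turn -> shift 3) or shift 2 (e.g. tap=shift 1; weld=shift 4; press=shift 2; turn=shift 3; bend=shift 1).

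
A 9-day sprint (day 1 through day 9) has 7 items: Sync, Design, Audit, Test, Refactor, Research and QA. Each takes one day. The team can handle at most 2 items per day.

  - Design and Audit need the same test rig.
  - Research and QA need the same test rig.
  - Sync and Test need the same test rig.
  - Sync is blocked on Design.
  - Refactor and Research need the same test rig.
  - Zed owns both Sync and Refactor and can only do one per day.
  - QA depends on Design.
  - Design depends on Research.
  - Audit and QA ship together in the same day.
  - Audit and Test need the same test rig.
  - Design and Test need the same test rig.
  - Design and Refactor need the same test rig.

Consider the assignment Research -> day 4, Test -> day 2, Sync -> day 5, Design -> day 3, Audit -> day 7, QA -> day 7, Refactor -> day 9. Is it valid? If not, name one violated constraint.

No. Design depends on Research is not satisfied.

QA depends on Design — holds.
Audit and Test need the same test rig — holds.
Sync and Test need the same test rig — holds.
Design and Audit need the same test rig — holds.
The team can handle at most 2 items per day — holds.
Design and Test need the same test rig — holds.
Audit and QA ship together in the same day — holds.
Research and QA need the same test rig — holds.
Sync is blocked on Design — holds.
Zed owns both Sync and Refactor and can only do one per day — holds.
Design and Refactor need the same test rig — holds.
Design depends on Research — violated.
Refactor and Research need the same test rig — holds.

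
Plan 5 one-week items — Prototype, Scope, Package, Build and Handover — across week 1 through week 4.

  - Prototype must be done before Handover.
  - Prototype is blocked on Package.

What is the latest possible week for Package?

Downstream work caps Package at week 2.
Package at week 2 is achievable: Handover in week 4; Prototype in week 3; Scope in week 1; Package in week 2; Build in week 1.

week 2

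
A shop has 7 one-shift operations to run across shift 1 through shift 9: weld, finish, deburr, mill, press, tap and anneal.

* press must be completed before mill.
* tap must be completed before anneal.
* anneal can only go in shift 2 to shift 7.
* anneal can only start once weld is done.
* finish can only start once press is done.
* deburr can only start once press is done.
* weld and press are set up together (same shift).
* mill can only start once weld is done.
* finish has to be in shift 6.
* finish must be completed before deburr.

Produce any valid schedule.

press=shift 1; weld=shift 1; deburr=shift 7; mill=shift 2; anneal=shift 2; finish=shift 6; tap=shift 1

Checking: tap(shift 1) before anneal(shift 2); press(shift 1) before finish(shift 6); finish(shift 6) before deburr(shift 7); press(shift 1) before mill(shift 2); weld(shift 1) before mill(shift 2); weld(shift 1) before anneal(shift 2); press(shift 1) before deburr(shift 7); weld = press = shift 1; finish=shift 6 in [shift 6,shift 6]; anneal=shift 2 in [shift 2,shift 7].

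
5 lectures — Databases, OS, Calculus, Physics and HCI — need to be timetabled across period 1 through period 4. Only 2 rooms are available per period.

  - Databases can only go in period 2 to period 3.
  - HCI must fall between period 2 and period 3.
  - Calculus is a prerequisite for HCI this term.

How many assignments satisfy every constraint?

58

Splitting on Databases: it can be period 2 (29), period 3 (29). Listing each branch's schedules as (OS, Calculus, Physics, HCI) by period number:
Databases=period 2: (1,1,2,3) (1,1,3,2) (1,1,3,3) (1,1,4,2) (1,1,4,3) (1,2,1,3) (1,2,3,3) (1,2,4,3) (2,1,1,3) (2,1,3,3) (2,1,4,3) (3,1,1,2) (3,1,1,3) (3,1,2,3) (3,1,3,2) (3,1,4,2) (3,1,4,3) (3,2,1,3) (3,2,4,3) (4,1,1,2) (4,1,1,3) (4,1,2,3) (4,1,3,2) (4,1,3,3) (4,1,4,2) (4,1,4,3) (4,2,1,3) (4,2,3,3) (4,2,4,3) — 29.
Databases=period 3: (1,1,2,2) (1,1,2,3) (1,1,3,2) (1,1,4,2) (1,1,4,3) (1,2,1,3) (1,2,2,3) (1,2,4,3) (2,1,1,2) (2,1,1,3) (2,1,2,3) (2,1,3,2) (2,1,4,2) (2,1,4,3) (2,2,1,3) (2,2,4,3) (3,1,1,2) (3,1,2,2) (3,1,4,2) (4,1,1,2) (4,1,1,3) (4,1,2,2) (4,1,2,3) (4,1,3,2) (4,1,4,2) (4,1,4,3) (4,2,1,3) (4,2,2,3) (4,2,4,3) — 29.
Summing: 29 + 29 = 58.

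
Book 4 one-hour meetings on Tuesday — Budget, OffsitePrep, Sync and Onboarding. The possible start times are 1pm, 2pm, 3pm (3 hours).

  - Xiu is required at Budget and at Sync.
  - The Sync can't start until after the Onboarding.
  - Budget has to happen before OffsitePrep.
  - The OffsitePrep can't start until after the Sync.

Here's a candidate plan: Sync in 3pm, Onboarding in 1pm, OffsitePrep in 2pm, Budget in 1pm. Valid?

Xiu is required at Budget and at Sync — holds.
The OffsitePrep can't start until after the Sync — violated.
Budget has to happen before OffsitePrep — holds.
The Sync can't start until after the Onboarding — holds.

No. The OffsitePrep can't start until after the Sync is not satisfied.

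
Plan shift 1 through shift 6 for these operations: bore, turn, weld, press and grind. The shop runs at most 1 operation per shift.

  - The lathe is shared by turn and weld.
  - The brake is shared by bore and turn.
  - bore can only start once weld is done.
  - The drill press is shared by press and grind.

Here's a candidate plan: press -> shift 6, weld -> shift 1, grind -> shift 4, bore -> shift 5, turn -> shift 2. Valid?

Yes

The shop runs at most 1 operation per shift — holds.
The brake is shared by bore and turn — holds.
The lathe is shared by turn and weld — holds.
The drill press is shared by press and grind — holds.
bore can only start once weld is done — holds.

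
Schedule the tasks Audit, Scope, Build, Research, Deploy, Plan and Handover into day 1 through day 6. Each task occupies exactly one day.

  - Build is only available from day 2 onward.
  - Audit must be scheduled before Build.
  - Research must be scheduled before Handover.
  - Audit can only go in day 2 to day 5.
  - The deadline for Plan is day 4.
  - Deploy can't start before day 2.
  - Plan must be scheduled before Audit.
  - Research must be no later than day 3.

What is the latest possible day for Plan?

Plan's own window allows nothing later than day 4.
Plan at day 4 is achievable: Research -> day 1; Plan -> day 4; Handover -> day 2; Build -> day 6; Audit -> day 5; Scope -> day 1; Deploy -> day 2.

day 4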